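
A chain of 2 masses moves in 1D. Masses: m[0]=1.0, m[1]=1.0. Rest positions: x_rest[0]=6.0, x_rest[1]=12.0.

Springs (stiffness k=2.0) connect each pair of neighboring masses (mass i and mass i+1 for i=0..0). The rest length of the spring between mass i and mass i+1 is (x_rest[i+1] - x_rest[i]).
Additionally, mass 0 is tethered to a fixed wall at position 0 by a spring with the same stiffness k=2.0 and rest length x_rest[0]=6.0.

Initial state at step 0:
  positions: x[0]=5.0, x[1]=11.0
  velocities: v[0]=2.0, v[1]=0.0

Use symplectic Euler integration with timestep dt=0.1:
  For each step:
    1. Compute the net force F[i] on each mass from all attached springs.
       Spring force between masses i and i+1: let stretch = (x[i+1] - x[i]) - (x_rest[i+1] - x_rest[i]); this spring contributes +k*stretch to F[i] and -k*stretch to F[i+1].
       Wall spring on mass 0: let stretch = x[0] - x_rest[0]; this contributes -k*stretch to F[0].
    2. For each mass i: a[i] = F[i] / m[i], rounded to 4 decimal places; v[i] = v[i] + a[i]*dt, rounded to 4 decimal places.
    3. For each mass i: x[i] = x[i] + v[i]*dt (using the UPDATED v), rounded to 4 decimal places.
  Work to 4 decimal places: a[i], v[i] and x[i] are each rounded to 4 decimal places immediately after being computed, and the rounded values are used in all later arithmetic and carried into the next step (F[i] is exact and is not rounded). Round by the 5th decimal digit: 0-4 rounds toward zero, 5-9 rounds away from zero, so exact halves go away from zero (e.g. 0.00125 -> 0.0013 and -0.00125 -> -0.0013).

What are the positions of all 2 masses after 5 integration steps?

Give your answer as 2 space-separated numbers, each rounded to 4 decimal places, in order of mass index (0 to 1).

Answer: 6.1213 11.0884

Derivation:
Step 0: x=[5.0000 11.0000] v=[2.0000 0.0000]
Step 1: x=[5.2200 11.0000] v=[2.2000 0.0000]
Step 2: x=[5.4512 11.0044] v=[2.3120 0.0440]
Step 3: x=[5.6844 11.0177] v=[2.3324 0.1334]
Step 4: x=[5.9106 11.0444] v=[2.2622 0.2667]
Step 5: x=[6.1213 11.0884] v=[2.1068 0.4399]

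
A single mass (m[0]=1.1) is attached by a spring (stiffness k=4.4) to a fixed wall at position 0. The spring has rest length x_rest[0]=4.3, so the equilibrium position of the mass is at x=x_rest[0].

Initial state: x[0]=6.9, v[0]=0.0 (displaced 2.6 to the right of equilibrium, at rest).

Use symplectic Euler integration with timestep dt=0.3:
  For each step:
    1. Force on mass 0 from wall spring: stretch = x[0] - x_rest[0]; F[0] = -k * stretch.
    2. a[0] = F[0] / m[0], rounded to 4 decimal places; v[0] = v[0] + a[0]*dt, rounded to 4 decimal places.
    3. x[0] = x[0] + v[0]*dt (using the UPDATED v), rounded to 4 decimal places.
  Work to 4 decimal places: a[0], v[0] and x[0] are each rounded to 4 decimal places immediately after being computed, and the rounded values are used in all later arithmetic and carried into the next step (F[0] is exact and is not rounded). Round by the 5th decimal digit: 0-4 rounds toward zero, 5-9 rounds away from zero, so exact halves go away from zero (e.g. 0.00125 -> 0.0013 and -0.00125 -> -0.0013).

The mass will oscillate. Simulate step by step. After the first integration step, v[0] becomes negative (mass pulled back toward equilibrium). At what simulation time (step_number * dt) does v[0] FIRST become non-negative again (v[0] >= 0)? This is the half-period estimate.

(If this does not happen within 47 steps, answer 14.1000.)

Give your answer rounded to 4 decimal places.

Step 0: x=[6.9000] v=[0.0000]
Step 1: x=[5.9640] v=[-3.1200]
Step 2: x=[4.4290] v=[-5.1168]
Step 3: x=[2.8475] v=[-5.2716]
Step 4: x=[1.7889] v=[-3.5286]
Step 5: x=[1.6343] v=[-0.5153]
Step 6: x=[2.4394] v=[2.6835]
First v>=0 after going negative at step 6, time=1.8000

Answer: 1.8000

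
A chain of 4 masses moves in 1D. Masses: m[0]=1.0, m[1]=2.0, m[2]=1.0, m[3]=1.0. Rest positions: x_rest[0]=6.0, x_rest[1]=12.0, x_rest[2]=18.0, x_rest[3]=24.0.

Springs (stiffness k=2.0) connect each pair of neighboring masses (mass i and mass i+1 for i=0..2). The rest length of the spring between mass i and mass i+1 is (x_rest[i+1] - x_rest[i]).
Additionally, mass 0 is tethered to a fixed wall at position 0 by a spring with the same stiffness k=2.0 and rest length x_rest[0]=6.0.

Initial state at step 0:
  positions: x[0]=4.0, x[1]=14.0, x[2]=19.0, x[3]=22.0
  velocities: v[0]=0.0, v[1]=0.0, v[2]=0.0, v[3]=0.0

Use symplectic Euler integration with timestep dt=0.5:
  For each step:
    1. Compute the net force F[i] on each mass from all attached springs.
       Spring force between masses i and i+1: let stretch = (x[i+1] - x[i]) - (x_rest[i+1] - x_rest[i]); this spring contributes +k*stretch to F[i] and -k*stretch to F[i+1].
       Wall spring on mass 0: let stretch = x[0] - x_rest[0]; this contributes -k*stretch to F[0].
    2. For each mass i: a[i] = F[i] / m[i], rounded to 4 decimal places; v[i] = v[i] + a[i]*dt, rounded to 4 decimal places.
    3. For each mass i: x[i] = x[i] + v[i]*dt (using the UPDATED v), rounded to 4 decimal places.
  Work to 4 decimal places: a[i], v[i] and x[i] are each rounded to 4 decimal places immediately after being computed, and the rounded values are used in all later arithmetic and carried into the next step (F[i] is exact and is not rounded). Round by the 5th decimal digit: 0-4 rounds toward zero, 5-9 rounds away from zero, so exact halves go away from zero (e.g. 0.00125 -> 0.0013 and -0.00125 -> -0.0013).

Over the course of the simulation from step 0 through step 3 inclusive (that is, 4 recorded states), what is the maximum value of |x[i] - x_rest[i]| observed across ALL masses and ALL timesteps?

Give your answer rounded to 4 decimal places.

Step 0: x=[4.0000 14.0000 19.0000 22.0000] v=[0.0000 0.0000 0.0000 0.0000]
Step 1: x=[7.0000 12.7500 18.0000 23.5000] v=[6.0000 -2.5000 -2.0000 3.0000]
Step 2: x=[9.3750 11.3750 17.1250 25.2500] v=[4.7500 -2.7500 -1.7500 3.5000]
Step 3: x=[8.0625 10.9375 17.4375 25.9375] v=[-2.6250 -0.8750 0.6250 1.3750]
Max displacement = 3.3750

Answer: 3.3750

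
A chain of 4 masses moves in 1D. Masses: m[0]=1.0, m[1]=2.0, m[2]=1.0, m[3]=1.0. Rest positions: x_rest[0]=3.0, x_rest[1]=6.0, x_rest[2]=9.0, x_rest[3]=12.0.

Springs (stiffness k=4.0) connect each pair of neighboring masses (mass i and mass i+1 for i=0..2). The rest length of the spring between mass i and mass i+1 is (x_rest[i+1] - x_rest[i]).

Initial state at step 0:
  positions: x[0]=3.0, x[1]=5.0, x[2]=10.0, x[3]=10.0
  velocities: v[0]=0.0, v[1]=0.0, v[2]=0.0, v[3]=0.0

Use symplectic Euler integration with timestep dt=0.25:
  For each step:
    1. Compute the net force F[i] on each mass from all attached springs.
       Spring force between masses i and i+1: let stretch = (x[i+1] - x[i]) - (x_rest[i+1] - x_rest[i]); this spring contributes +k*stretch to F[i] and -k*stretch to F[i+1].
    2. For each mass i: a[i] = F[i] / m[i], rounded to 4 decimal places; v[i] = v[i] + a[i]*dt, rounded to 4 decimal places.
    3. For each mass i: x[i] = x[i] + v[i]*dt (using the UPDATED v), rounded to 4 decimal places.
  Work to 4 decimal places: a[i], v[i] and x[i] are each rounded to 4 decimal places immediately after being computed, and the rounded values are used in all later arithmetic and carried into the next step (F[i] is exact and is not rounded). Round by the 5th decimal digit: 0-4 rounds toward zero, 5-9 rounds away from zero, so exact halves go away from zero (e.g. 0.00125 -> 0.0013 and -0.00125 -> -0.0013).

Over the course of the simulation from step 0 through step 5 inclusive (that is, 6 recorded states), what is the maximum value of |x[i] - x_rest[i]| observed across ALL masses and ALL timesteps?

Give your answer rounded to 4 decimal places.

Answer: 2.6171

Derivation:
Step 0: x=[3.0000 5.0000 10.0000 10.0000] v=[0.0000 0.0000 0.0000 0.0000]
Step 1: x=[2.7500 5.3750 8.7500 10.7500] v=[-1.0000 1.5000 -5.0000 3.0000]
Step 2: x=[2.4063 5.8438 7.1563 11.7500] v=[-1.3750 1.8750 -6.3750 4.0000]
Step 3: x=[2.1719 6.0469 6.3829 12.3516] v=[-0.9375 0.8125 -3.0938 2.4063]
Step 4: x=[2.1563 5.8077 7.0176 12.2110] v=[-0.0625 -0.9570 2.5389 -0.5624]
Step 5: x=[2.3035 5.2633 8.6482 11.5221] v=[0.5889 -2.1778 6.5224 -2.7558]
Max displacement = 2.6171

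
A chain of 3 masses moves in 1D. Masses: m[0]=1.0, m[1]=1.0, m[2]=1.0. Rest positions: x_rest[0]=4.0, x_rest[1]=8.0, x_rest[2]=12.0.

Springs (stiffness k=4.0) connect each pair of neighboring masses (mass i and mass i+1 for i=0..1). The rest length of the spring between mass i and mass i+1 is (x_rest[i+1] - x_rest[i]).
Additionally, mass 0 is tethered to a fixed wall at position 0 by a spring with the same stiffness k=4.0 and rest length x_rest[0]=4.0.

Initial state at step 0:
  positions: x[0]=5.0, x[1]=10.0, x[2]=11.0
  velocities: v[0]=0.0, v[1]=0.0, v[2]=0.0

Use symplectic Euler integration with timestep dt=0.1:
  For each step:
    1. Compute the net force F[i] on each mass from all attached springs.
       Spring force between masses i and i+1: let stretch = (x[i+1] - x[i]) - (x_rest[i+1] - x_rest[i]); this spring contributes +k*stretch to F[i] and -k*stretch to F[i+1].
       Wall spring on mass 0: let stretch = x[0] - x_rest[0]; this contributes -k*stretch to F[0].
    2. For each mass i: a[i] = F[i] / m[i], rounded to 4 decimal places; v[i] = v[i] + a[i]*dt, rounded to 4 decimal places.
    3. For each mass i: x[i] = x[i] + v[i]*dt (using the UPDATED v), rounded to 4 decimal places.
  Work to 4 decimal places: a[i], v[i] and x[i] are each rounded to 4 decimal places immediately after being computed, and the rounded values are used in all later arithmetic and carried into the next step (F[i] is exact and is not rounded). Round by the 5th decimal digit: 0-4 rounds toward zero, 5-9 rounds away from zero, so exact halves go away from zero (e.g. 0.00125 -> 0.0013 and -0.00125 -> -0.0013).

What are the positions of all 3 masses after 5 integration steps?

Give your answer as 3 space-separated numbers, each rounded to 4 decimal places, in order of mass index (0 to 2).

Step 0: x=[5.0000 10.0000 11.0000] v=[0.0000 0.0000 0.0000]
Step 1: x=[5.0000 9.8400 11.1200] v=[0.0000 -1.6000 1.2000]
Step 2: x=[4.9936 9.5376 11.3488] v=[-0.0640 -3.0240 2.2880]
Step 3: x=[4.9692 9.1259 11.6652] v=[-0.2438 -4.1171 3.1635]
Step 4: x=[4.9123 8.6495 12.0400] v=[-0.5688 -4.7641 3.7478]
Step 5: x=[4.8084 8.1592 12.4392] v=[-1.0388 -4.9028 3.9916]

Answer: 4.8084 8.1592 12.4392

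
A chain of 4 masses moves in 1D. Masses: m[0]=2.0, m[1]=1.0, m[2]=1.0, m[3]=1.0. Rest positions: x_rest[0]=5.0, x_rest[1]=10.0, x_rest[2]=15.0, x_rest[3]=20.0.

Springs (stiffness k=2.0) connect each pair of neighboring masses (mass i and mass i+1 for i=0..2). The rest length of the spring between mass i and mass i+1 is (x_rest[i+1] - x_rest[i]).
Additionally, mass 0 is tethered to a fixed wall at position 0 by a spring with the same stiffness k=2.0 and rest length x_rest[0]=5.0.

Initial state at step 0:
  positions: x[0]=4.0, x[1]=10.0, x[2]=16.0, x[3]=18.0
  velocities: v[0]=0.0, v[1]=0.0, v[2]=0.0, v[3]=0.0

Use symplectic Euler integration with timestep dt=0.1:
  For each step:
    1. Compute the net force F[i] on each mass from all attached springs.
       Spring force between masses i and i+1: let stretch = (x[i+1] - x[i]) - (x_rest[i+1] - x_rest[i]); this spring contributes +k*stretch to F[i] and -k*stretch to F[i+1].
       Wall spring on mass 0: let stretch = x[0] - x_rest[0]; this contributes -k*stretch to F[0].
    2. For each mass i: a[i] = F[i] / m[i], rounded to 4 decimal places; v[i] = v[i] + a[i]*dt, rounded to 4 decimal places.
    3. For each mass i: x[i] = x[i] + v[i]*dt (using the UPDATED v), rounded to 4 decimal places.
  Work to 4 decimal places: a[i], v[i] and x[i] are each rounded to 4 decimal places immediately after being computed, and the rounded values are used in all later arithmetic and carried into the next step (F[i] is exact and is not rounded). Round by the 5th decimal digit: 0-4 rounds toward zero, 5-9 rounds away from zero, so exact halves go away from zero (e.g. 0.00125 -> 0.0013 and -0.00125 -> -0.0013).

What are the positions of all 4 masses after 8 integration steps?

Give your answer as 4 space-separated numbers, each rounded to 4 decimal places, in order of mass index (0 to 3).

Step 0: x=[4.0000 10.0000 16.0000 18.0000] v=[0.0000 0.0000 0.0000 0.0000]
Step 1: x=[4.0200 10.0000 15.9200 18.0600] v=[0.2000 0.0000 -0.8000 0.6000]
Step 2: x=[4.0596 9.9988 15.7644 18.1772] v=[0.3960 -0.0120 -1.5560 1.1720]
Step 3: x=[4.1180 9.9941 15.5417 18.3461] v=[0.5840 -0.0467 -2.2266 1.6894]
Step 4: x=[4.1940 9.9829 15.2642 18.5590] v=[0.7598 -0.1124 -2.7752 2.1285]
Step 5: x=[4.2859 9.9615 14.9470 18.8060] v=[0.9193 -0.2139 -3.1725 2.4695]
Step 6: x=[4.3917 9.9263 14.6072 19.0758] v=[1.0583 -0.3519 -3.3978 2.6977]
Step 7: x=[4.5090 9.8740 14.2632 19.3562] v=[1.1726 -0.5226 -3.4403 2.8040]
Step 8: x=[4.6348 9.8022 13.9333 19.6347] v=[1.2582 -0.7178 -3.2995 2.7854]

Answer: 4.6348 9.8022 13.9333 19.6347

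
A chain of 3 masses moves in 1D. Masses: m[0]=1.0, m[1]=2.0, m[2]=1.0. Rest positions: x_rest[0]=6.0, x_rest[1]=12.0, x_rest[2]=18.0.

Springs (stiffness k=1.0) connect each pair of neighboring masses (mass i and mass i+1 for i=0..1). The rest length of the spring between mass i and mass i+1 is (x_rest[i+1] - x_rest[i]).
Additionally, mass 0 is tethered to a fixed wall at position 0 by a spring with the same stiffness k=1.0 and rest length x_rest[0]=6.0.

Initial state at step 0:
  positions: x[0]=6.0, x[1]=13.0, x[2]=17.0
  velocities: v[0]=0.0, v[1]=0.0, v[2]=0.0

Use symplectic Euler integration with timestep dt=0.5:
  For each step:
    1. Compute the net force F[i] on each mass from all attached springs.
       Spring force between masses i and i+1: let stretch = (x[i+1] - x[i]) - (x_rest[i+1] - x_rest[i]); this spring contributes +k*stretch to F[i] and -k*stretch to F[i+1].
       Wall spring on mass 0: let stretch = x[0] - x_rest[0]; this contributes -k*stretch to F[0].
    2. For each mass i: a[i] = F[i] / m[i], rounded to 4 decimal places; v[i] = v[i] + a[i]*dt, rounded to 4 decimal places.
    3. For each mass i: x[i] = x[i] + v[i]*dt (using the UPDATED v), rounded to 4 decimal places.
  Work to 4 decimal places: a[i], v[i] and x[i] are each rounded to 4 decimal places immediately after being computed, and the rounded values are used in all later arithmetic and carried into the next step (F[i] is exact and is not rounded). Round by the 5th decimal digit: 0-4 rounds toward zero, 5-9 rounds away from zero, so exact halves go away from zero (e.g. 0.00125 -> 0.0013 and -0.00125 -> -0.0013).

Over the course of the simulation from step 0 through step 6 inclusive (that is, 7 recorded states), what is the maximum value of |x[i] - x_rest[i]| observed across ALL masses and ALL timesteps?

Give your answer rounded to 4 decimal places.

Step 0: x=[6.0000 13.0000 17.0000] v=[0.0000 0.0000 0.0000]
Step 1: x=[6.2500 12.6250 17.5000] v=[0.5000 -0.7500 1.0000]
Step 2: x=[6.5313 12.0625 18.2813] v=[0.5625 -1.1250 1.5625]
Step 3: x=[6.5626 11.5860 19.0079] v=[0.0625 -0.9531 1.4531]
Step 4: x=[6.2091 11.4093 19.3790] v=[-0.7071 -0.3535 0.7422]
Step 5: x=[5.6033 11.5788 19.2577] v=[-1.2116 0.3389 -0.2427]
Step 6: x=[5.0906 11.9612 18.7166] v=[-1.0255 0.7648 -1.0822]
Max displacement = 1.3790

Answer: 1.3790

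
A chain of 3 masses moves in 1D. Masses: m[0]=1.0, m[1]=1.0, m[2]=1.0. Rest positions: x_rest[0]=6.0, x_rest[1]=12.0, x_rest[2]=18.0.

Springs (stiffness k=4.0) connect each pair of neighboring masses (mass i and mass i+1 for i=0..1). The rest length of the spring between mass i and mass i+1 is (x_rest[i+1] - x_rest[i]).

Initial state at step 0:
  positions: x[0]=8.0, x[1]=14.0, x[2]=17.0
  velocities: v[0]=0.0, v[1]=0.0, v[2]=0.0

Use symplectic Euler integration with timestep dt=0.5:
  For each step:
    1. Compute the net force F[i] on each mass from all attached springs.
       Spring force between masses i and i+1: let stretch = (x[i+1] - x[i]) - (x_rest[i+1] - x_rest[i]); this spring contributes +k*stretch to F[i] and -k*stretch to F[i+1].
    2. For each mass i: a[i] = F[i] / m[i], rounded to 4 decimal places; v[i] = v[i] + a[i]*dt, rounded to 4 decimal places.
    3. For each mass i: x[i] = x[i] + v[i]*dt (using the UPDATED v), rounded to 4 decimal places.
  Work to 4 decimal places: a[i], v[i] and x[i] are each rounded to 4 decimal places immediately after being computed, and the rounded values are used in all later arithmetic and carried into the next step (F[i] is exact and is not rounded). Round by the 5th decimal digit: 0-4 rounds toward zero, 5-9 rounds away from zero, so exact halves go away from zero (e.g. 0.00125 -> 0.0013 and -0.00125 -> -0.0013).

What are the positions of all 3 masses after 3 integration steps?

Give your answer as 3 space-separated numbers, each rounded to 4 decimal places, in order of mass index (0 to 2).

Step 0: x=[8.0000 14.0000 17.0000] v=[0.0000 0.0000 0.0000]
Step 1: x=[8.0000 11.0000 20.0000] v=[0.0000 -6.0000 6.0000]
Step 2: x=[5.0000 14.0000 20.0000] v=[-6.0000 6.0000 0.0000]
Step 3: x=[5.0000 14.0000 20.0000] v=[0.0000 0.0000 0.0000]

Answer: 5.0000 14.0000 20.0000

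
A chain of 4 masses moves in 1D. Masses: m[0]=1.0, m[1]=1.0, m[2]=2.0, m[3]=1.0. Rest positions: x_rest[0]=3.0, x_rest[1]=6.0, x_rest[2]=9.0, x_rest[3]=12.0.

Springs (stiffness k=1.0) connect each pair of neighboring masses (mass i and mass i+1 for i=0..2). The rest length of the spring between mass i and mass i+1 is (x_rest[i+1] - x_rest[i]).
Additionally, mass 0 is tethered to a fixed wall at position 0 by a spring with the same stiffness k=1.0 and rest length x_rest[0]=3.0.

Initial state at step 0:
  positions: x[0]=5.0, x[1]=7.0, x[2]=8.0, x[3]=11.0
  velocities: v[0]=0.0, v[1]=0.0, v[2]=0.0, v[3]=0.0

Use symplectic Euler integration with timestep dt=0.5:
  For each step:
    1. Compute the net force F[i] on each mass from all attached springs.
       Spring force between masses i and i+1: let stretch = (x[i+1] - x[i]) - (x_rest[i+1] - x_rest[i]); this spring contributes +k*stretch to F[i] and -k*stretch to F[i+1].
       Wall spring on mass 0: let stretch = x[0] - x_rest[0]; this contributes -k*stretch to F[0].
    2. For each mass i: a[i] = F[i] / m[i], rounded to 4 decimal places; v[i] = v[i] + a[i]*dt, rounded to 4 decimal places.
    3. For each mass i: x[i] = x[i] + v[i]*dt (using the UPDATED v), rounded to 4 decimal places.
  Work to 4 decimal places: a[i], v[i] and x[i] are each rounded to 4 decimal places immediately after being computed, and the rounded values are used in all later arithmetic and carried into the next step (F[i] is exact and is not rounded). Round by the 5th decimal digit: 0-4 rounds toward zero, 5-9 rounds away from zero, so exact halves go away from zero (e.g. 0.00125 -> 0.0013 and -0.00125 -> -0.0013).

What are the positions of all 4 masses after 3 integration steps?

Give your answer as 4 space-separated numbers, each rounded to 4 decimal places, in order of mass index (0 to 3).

Step 0: x=[5.0000 7.0000 8.0000 11.0000] v=[0.0000 0.0000 0.0000 0.0000]
Step 1: x=[4.2500 6.7500 8.2500 11.0000] v=[-1.5000 -0.5000 0.5000 0.0000]
Step 2: x=[3.0625 6.2500 8.6563 11.0625] v=[-2.3750 -1.0000 0.8125 0.1250]
Step 3: x=[1.9063 5.5547 9.0626 11.2735] v=[-2.3125 -1.3906 0.8125 0.4219]

Answer: 1.9063 5.5547 9.0626 11.2735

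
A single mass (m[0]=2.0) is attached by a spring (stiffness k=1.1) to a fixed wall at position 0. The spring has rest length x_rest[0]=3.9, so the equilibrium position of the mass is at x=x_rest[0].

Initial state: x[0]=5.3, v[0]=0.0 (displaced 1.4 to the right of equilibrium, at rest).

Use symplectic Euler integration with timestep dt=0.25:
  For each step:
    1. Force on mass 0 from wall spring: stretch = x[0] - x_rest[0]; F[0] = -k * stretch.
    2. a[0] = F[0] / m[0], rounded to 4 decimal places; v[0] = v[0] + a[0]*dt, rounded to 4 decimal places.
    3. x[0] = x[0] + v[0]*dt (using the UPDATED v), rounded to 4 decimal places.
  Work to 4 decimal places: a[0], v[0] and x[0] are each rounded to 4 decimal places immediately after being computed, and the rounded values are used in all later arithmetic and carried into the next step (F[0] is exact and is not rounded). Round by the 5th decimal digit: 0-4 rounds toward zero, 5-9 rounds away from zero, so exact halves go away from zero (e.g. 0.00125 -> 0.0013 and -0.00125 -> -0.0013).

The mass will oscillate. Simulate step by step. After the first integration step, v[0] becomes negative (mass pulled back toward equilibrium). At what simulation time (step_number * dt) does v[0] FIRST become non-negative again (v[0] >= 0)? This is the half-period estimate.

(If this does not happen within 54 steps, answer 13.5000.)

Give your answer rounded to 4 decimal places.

Answer: 4.2500

Derivation:
Step 0: x=[5.3000] v=[0.0000]
Step 1: x=[5.2519] v=[-0.1925]
Step 2: x=[5.1573] v=[-0.3784]
Step 3: x=[5.0195] v=[-0.5513]
Step 4: x=[4.8432] v=[-0.7052]
Step 5: x=[4.6345] v=[-0.8349]
Step 6: x=[4.4005] v=[-0.9359]
Step 7: x=[4.1493] v=[-1.0047]
Step 8: x=[3.8896] v=[-1.0390]
Step 9: x=[3.6302] v=[-1.0376]
Step 10: x=[3.3801] v=[-1.0005]
Step 11: x=[3.1479] v=[-0.9290]
Step 12: x=[2.9415] v=[-0.8256]
Step 13: x=[2.7681] v=[-0.6938]
Step 14: x=[2.6336] v=[-0.5382]
Step 15: x=[2.5426] v=[-0.3641]
Step 16: x=[2.4982] v=[-0.1775]
Step 17: x=[2.5020] v=[0.0153]
First v>=0 after going negative at step 17, time=4.2500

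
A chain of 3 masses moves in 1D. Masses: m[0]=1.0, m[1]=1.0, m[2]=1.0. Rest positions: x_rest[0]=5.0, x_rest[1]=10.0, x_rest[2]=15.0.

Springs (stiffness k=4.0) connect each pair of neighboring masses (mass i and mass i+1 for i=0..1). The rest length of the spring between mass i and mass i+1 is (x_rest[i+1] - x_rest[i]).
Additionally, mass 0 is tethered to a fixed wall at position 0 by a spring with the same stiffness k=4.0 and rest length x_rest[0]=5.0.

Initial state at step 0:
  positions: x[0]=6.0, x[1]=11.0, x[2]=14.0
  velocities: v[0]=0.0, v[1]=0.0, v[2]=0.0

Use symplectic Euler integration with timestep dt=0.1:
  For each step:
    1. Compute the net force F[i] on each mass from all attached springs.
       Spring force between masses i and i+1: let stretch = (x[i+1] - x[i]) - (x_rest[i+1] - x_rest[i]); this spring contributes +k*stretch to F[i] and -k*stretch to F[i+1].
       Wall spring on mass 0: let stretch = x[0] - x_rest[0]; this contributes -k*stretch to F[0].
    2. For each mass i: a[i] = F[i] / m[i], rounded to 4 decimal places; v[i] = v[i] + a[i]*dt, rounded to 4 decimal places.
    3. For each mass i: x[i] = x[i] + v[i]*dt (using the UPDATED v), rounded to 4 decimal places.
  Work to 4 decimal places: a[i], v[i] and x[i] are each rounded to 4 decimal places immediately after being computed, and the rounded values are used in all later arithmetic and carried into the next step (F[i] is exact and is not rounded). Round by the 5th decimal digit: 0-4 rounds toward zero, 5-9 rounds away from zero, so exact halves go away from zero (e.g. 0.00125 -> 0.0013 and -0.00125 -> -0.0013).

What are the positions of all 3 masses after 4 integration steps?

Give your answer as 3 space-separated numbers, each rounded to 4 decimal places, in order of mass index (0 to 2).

Step 0: x=[6.0000 11.0000 14.0000] v=[0.0000 0.0000 0.0000]
Step 1: x=[5.9600 10.9200 14.0800] v=[-0.4000 -0.8000 0.8000]
Step 2: x=[5.8800 10.7680 14.2336] v=[-0.8000 -1.5200 1.5360]
Step 3: x=[5.7603 10.5591 14.4486] v=[-1.1968 -2.0890 2.1498]
Step 4: x=[5.6022 10.3138 14.7080] v=[-1.5814 -2.4527 2.5940]

Answer: 5.6022 10.3138 14.7080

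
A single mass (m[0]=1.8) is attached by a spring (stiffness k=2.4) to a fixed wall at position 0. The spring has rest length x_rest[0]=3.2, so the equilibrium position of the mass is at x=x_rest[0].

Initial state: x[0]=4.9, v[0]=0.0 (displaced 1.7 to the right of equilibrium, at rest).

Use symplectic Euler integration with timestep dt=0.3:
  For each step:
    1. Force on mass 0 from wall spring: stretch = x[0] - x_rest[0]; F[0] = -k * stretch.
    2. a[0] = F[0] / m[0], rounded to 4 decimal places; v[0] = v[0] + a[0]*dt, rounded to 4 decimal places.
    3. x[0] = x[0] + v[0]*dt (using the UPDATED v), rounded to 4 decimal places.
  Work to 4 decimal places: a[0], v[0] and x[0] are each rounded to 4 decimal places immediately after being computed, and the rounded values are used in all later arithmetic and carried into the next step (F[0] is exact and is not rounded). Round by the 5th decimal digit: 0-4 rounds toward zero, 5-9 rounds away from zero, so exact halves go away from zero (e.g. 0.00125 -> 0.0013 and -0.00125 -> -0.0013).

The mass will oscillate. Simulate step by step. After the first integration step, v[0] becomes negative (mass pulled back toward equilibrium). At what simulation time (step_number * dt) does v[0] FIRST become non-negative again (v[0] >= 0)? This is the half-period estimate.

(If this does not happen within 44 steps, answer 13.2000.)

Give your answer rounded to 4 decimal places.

Step 0: x=[4.9000] v=[0.0000]
Step 1: x=[4.6960] v=[-0.6800]
Step 2: x=[4.3125] v=[-1.2784]
Step 3: x=[3.7955] v=[-1.7234]
Step 4: x=[3.2070] v=[-1.9616]
Step 5: x=[2.6177] v=[-1.9644]
Step 6: x=[2.0983] v=[-1.7315]
Step 7: x=[1.7111] v=[-1.2908]
Step 8: x=[1.5025] v=[-0.6952]
Step 9: x=[1.4976] v=[-0.0162]
Step 10: x=[1.6970] v=[0.6648]
First v>=0 after going negative at step 10, time=3.0000

Answer: 3.0000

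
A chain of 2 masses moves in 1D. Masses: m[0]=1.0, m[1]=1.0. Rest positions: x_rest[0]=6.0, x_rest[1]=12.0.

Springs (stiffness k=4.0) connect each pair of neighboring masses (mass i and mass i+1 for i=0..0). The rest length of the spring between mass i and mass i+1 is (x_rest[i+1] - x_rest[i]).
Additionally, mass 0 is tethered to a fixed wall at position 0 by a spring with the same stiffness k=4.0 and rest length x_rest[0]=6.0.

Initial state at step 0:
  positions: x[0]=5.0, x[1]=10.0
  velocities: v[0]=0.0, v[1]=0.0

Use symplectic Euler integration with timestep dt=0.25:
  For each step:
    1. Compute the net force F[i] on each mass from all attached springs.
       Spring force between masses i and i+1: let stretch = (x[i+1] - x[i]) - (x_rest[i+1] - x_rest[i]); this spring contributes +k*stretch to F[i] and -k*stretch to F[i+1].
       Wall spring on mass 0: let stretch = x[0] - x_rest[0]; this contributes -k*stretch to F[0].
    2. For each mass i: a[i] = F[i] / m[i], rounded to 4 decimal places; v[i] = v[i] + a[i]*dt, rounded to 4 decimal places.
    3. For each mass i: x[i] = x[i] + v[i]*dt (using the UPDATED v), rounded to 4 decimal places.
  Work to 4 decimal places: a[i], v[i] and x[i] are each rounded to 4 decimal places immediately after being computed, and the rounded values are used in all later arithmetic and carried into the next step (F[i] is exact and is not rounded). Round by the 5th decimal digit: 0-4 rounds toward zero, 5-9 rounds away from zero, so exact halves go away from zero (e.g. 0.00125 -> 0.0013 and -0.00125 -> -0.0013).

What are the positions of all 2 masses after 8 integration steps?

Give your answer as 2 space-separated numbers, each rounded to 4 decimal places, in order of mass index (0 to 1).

Step 0: x=[5.0000 10.0000] v=[0.0000 0.0000]
Step 1: x=[5.0000 10.2500] v=[0.0000 1.0000]
Step 2: x=[5.0625 10.6875] v=[0.2500 1.7500]
Step 3: x=[5.2656 11.2188] v=[0.8125 2.1250]
Step 4: x=[5.6406 11.7618] v=[1.5001 2.1718]
Step 5: x=[6.1358 12.2745] v=[1.9807 2.0506]
Step 6: x=[6.6317 12.7525] v=[1.9836 1.9119]
Step 7: x=[6.9999 13.2003] v=[1.4727 1.7911]
Step 8: x=[7.1682 13.5980] v=[0.6732 1.5907]

Answer: 7.1682 13.5980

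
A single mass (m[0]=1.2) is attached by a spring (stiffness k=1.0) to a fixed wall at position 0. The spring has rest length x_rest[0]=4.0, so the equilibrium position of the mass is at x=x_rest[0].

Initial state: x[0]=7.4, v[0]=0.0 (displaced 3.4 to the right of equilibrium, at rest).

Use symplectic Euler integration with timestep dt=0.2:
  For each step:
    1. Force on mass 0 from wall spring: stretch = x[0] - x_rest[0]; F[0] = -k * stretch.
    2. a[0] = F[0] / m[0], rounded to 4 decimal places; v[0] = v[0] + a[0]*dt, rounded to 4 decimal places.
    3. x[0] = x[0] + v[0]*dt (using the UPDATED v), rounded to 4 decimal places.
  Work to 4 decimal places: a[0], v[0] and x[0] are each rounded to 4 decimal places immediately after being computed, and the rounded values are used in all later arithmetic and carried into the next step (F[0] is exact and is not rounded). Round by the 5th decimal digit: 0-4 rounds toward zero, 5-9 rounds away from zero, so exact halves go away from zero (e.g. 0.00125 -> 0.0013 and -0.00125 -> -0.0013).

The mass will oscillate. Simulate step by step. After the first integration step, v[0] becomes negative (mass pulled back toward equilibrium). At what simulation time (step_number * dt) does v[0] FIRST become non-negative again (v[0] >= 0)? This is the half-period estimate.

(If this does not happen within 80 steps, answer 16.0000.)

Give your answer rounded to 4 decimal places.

Step 0: x=[7.4000] v=[0.0000]
Step 1: x=[7.2867] v=[-0.5667]
Step 2: x=[7.0638] v=[-1.1145]
Step 3: x=[6.7388] v=[-1.6251]
Step 4: x=[6.3225] v=[-2.0816]
Step 5: x=[5.8288] v=[-2.4687]
Step 6: x=[5.2741] v=[-2.7735]
Step 7: x=[4.6769] v=[-2.9859]
Step 8: x=[4.0572] v=[-3.0987]
Step 9: x=[3.4356] v=[-3.1082]
Step 10: x=[2.8328] v=[-3.0141]
Step 11: x=[2.2689] v=[-2.8196]
Step 12: x=[1.7627] v=[-2.5311]
Step 13: x=[1.3311] v=[-2.1582]
Step 14: x=[0.9884] v=[-1.7134]
Step 15: x=[0.7461] v=[-1.2115]
Step 16: x=[0.6123] v=[-0.6692]
Step 17: x=[0.5914] v=[-0.1046]
Step 18: x=[0.6841] v=[0.4635]
First v>=0 after going negative at step 18, time=3.6000

Answer: 3.6000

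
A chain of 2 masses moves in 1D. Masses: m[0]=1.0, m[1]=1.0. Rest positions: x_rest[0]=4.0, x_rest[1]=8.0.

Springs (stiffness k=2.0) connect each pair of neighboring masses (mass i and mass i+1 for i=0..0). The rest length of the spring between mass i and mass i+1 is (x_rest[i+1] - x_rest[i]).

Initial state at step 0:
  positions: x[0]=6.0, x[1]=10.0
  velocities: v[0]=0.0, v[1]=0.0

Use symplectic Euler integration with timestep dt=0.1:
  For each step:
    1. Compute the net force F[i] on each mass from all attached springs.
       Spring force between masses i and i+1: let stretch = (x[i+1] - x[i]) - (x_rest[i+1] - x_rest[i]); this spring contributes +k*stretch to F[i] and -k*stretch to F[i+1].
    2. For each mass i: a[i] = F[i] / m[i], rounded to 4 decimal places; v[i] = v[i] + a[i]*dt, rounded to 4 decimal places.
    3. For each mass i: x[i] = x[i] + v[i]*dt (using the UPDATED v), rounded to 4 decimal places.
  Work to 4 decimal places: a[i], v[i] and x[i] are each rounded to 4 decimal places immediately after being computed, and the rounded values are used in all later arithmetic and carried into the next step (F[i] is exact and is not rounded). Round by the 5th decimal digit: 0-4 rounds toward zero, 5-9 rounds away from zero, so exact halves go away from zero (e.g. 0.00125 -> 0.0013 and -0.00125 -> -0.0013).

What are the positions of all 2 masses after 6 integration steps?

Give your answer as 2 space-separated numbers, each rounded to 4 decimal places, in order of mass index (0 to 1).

Answer: 6.0000 10.0000

Derivation:
Step 0: x=[6.0000 10.0000] v=[0.0000 0.0000]
Step 1: x=[6.0000 10.0000] v=[0.0000 0.0000]
Step 2: x=[6.0000 10.0000] v=[0.0000 0.0000]
Step 3: x=[6.0000 10.0000] v=[0.0000 0.0000]
Step 4: x=[6.0000 10.0000] v=[0.0000 0.0000]
Step 5: x=[6.0000 10.0000] v=[0.0000 0.0000]
Step 6: x=[6.0000 10.0000] v=[0.0000 0.0000]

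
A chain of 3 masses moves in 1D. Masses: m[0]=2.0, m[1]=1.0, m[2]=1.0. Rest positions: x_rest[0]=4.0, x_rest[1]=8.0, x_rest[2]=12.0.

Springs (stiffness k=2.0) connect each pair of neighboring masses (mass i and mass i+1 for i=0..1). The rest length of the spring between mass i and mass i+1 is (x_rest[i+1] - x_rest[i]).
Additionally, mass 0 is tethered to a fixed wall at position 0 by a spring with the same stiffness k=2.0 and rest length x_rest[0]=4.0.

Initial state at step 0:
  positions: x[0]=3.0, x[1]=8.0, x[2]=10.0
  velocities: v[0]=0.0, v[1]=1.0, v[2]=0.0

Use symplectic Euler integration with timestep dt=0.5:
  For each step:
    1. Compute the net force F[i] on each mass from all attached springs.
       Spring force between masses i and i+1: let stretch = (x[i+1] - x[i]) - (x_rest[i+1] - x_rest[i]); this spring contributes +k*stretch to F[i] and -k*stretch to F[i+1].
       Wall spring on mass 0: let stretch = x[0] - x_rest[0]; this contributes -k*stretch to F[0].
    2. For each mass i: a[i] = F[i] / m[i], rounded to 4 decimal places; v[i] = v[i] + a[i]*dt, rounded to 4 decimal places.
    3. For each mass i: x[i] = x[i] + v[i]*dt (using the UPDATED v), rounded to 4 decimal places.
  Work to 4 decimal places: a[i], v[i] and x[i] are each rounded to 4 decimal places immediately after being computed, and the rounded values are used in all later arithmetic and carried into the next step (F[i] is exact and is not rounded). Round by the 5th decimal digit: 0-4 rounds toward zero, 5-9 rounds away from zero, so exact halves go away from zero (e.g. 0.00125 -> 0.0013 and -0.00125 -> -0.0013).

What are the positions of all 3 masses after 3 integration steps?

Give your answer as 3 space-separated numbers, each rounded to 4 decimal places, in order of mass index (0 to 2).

Step 0: x=[3.0000 8.0000 10.0000] v=[0.0000 1.0000 0.0000]
Step 1: x=[3.5000 7.0000 11.0000] v=[1.0000 -2.0000 2.0000]
Step 2: x=[4.0000 6.2500 12.0000] v=[1.0000 -1.5000 2.0000]
Step 3: x=[4.0625 7.2500 12.1250] v=[0.1250 2.0000 0.2500]

Answer: 4.0625 7.2500 12.1250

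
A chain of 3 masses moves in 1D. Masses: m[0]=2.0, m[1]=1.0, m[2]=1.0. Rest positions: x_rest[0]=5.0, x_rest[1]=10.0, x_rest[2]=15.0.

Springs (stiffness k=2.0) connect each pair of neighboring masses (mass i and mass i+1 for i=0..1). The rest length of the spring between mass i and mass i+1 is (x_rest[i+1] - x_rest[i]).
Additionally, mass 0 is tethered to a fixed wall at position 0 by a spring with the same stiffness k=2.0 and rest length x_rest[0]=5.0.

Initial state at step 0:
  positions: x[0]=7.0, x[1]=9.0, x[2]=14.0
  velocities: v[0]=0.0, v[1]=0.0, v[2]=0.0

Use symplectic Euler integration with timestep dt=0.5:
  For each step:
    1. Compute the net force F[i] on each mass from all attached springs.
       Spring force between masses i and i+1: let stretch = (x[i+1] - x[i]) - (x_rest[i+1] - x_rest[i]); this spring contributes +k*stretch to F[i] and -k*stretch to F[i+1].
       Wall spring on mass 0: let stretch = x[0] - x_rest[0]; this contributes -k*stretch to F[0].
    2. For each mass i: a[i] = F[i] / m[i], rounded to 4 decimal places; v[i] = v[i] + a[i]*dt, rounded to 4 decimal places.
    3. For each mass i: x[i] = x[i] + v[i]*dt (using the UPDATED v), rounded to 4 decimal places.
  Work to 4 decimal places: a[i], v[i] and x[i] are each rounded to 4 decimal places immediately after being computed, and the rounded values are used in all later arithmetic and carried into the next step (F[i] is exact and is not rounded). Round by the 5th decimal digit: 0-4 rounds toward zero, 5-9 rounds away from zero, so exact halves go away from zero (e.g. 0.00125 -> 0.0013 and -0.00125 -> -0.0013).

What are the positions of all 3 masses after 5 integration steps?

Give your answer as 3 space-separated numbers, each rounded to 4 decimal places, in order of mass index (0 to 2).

Answer: 4.0743 8.9923 16.7423

Derivation:
Step 0: x=[7.0000 9.0000 14.0000] v=[0.0000 0.0000 0.0000]
Step 1: x=[5.7500 10.5000 14.0000] v=[-2.5000 3.0000 0.0000]
Step 2: x=[4.2500 11.3750 14.7500] v=[-3.0000 1.7500 1.5000]
Step 3: x=[3.4688 10.3750 16.3125] v=[-1.5625 -2.0000 3.1250]
Step 4: x=[3.5469 8.8907 17.4063] v=[0.1562 -2.9687 2.1875]
Step 5: x=[4.0743 8.9923 16.7423] v=[1.0547 0.2031 -1.3281]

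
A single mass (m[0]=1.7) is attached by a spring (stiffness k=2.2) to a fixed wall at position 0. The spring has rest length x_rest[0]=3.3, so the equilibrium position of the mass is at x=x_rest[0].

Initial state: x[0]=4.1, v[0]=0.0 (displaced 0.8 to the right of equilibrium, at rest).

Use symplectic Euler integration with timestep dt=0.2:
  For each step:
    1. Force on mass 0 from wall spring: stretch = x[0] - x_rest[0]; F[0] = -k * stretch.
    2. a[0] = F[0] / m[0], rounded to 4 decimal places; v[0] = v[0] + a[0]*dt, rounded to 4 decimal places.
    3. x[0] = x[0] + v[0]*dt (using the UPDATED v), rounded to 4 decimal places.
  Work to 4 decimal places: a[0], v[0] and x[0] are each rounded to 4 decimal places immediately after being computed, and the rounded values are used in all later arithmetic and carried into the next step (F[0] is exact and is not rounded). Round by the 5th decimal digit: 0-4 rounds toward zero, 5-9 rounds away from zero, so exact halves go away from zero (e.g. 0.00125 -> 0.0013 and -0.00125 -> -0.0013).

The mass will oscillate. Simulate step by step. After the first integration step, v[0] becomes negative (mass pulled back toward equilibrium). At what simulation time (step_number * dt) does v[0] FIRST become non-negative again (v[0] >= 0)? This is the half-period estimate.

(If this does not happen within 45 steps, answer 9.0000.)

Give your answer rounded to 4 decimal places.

Answer: 2.8000

Derivation:
Step 0: x=[4.1000] v=[0.0000]
Step 1: x=[4.0586] v=[-0.2071]
Step 2: x=[3.9779] v=[-0.4034]
Step 3: x=[3.8621] v=[-0.5789]
Step 4: x=[3.7172] v=[-0.7244]
Step 5: x=[3.5507] v=[-0.8324]
Step 6: x=[3.3712] v=[-0.8973]
Step 7: x=[3.1881] v=[-0.9157]
Step 8: x=[3.0108] v=[-0.8867]
Step 9: x=[2.8484] v=[-0.8118]
Step 10: x=[2.7094] v=[-0.6949]
Step 11: x=[2.6010] v=[-0.5420]
Step 12: x=[2.5288] v=[-0.3611]
Step 13: x=[2.4965] v=[-0.1615]
Step 14: x=[2.5058] v=[0.0465]
First v>=0 after going negative at step 14, time=2.8000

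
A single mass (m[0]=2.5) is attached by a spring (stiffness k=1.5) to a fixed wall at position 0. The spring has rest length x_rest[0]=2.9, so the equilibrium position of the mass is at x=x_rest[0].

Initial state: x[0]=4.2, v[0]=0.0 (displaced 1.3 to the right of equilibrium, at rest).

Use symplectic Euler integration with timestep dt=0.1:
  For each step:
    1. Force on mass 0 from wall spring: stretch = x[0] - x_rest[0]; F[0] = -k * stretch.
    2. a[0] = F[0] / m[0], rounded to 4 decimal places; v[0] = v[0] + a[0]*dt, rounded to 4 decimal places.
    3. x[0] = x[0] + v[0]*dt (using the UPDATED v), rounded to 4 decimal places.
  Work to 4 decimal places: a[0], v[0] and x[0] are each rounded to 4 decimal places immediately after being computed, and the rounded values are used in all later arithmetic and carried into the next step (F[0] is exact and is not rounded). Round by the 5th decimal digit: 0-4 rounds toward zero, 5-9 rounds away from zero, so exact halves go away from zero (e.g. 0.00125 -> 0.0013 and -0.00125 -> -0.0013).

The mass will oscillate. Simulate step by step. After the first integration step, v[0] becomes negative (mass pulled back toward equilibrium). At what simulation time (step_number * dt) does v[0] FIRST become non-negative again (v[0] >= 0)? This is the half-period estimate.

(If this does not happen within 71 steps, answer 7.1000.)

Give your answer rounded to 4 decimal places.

Answer: 4.1000

Derivation:
Step 0: x=[4.2000] v=[0.0000]
Step 1: x=[4.1922] v=[-0.0780]
Step 2: x=[4.1767] v=[-0.1555]
Step 3: x=[4.1535] v=[-0.2321]
Step 4: x=[4.1228] v=[-0.3073]
Step 5: x=[4.0847] v=[-0.3807]
Step 6: x=[4.0395] v=[-0.4518]
Step 7: x=[3.9875] v=[-0.5202]
Step 8: x=[3.9290] v=[-0.5855]
Step 9: x=[3.8643] v=[-0.6472]
Step 10: x=[3.7938] v=[-0.7051]
Step 11: x=[3.7179] v=[-0.7587]
Step 12: x=[3.6371] v=[-0.8078]
Step 13: x=[3.5519] v=[-0.8520]
Step 14: x=[3.4628] v=[-0.8911]
Step 15: x=[3.3703] v=[-0.9249]
Step 16: x=[3.2750] v=[-0.9531]
Step 17: x=[3.1774] v=[-0.9756]
Step 18: x=[3.0782] v=[-0.9922]
Step 19: x=[2.9779] v=[-1.0029]
Step 20: x=[2.8771] v=[-1.0076]
Step 21: x=[2.7765] v=[-1.0062]
Step 22: x=[2.6766] v=[-0.9988]
Step 23: x=[2.5781] v=[-0.9854]
Step 24: x=[2.4815] v=[-0.9661]
Step 25: x=[2.3874] v=[-0.9410]
Step 26: x=[2.2964] v=[-0.9102]
Step 27: x=[2.2090] v=[-0.8740]
Step 28: x=[2.1258] v=[-0.8325]
Step 29: x=[2.0472] v=[-0.7861]
Step 30: x=[1.9737] v=[-0.7349]
Step 31: x=[1.9058] v=[-0.6793]
Step 32: x=[1.8438] v=[-0.6197]
Step 33: x=[1.7882] v=[-0.5563]
Step 34: x=[1.7392] v=[-0.4896]
Step 35: x=[1.6972] v=[-0.4200]
Step 36: x=[1.6624] v=[-0.3478]
Step 37: x=[1.6351] v=[-0.2735]
Step 38: x=[1.6153] v=[-0.1976]
Step 39: x=[1.6033] v=[-0.1205]
Step 40: x=[1.5990] v=[-0.0427]
Step 41: x=[1.6025] v=[0.0354]
First v>=0 after going negative at step 41, time=4.1000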